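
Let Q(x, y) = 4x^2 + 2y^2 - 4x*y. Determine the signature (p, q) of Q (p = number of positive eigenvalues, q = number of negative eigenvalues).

(2, 0)

The symmetric matrix is A = [[4, -2], [-2, 2]].
An LDLᵀ factorisation of A has diagonal entries 4, 1.
Counting signs: 2 positive.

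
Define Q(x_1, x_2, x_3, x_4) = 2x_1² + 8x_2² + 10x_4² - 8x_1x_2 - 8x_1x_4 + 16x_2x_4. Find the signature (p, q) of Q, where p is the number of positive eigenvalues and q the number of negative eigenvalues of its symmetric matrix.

Write A = [[2, -4, 0, -4], [-4, 8, 0, 8], [0, 0, 0, 0], [-4, 8, 0, 10]].
Row-reducing A symmetrically gives the diagonal entries 2, 0, 0, 2.
So there are 2 positive, 2 zero pivots.

(2, 0)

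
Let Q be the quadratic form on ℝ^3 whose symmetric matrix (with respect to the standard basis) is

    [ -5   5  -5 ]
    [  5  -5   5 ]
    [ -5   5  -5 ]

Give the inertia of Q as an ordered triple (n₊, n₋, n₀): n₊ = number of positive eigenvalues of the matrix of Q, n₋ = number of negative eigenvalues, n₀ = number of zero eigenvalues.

Congruent diagonalization of A (simultaneous row and column reduction) yields pivots -5, 0, 0.
Counting signs: 1 negative, 2 zero.

(0, 1, 2)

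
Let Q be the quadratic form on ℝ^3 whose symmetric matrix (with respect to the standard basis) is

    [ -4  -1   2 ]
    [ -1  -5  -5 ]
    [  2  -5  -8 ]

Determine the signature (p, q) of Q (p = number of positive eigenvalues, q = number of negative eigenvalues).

Congruent diagonalization of A (simultaneous row and column reduction) yields pivots -4, -19/4, -12/19.
So there are 3 negative pivots.

(0, 3)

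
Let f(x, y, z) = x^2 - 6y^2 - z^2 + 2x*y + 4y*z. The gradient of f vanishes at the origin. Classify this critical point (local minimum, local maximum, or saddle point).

The Hessian at the origin is H = [[2, 2, 0], [2, -12, 4], [0, 4, -2]].
Symmetric row and column elimination reduces H to a congruent diagonal form with pivots 2, -14, -6/7.
So there are 1 positive, 2 negative pivots.
H is indefinite, so the origin is a saddle point.

saddle point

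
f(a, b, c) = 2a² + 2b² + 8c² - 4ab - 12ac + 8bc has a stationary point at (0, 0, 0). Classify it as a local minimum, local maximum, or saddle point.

saddle point

The Hessian at the origin is H = [[4, -4, -12], [-4, 4, 8], [-12, 8, 16]].
H is indefinite, so the origin is a saddle point.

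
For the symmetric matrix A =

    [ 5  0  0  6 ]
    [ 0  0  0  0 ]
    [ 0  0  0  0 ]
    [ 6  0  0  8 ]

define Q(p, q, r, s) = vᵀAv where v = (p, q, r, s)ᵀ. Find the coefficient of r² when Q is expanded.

The coefficient of r² is the diagonal entry A[3,3] = 0.

0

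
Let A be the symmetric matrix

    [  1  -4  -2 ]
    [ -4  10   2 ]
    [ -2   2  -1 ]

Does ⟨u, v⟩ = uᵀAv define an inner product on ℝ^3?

no

Row-reducing A symmetrically gives the diagonal entries 1, -6, 1.
So there are 2 positive, 1 negative pivots.
Hence Q is indefinite.
⟨·,·⟩ is an inner product exactly when A is positive definite.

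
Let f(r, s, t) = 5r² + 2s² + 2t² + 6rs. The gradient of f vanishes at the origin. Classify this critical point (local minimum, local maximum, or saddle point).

The Hessian at the origin is H = [[10, 6, 0], [6, 4, 0], [0, 0, 4]].
Row-reducing H symmetrically gives the diagonal entries 10, 2/5, 4.
So there are 3 positive pivots.
H is positive definite, so the origin is a strict local minimum.

local minimum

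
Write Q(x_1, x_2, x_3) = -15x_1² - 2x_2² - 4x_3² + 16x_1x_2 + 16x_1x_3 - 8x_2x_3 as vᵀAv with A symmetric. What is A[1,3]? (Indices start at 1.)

The coefficient of x_1·x_3 in Q is 16. For a symmetric A this equals A[1,3] + A[3,1] = 2·A[1,3].
So A[1,3] = 16/2 = 8.

8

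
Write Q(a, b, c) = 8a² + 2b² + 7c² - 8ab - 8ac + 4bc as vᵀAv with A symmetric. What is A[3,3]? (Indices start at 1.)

7

The coefficient of c² in Q is 7, and that is exactly A[3,3].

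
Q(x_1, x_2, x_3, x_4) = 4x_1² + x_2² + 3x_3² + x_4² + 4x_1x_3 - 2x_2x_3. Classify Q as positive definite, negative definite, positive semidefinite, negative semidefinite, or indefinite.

positive definite

The symmetric matrix is A = [[4, 0, 2, 0], [0, 1, -1, 0], [2, -1, 3, 0], [0, 0, 0, 1]].
Symmetric row and column elimination reduces A to a congruent diagonal form with pivots 4, 1, 1, 1.
So there are 4 positive pivots.
Hence Q is positive definite.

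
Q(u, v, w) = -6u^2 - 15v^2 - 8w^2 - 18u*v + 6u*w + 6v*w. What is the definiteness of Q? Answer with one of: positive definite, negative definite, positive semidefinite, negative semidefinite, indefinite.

The symmetric matrix of Q is A = [[-6, -9, 3], [-9, -15, 3], [3, 3, -8]].
Leading principal minors: Δ_1 = -6, Δ_2 = 9, Δ_3 = -45.
The signs alternate starting with Δ_1 < 0, so by Sylvester's criterion Q is negative definite.

negative definite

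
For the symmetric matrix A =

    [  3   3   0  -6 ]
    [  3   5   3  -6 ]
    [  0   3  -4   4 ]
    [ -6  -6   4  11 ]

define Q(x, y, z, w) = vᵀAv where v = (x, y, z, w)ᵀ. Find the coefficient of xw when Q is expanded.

-12

The coefficient of xw is A[1,4] + A[4,1] = 2·(-6) = -12.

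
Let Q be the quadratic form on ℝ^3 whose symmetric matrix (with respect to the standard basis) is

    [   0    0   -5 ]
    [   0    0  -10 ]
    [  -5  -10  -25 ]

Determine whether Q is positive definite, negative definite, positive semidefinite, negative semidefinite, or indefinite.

indefinite

A is congruent to a diagonal matrix with 1 positive, 1 negative and 1 zero entries, so Q is indefinite.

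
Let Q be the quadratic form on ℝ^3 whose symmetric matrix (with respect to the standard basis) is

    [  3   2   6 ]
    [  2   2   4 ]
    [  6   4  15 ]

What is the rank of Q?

3

Row-reducing A symmetrically gives the diagonal entries 3, 2/3, 3.
So there are 3 positive pivots.
The rank is the number of nonzero pivots: 3.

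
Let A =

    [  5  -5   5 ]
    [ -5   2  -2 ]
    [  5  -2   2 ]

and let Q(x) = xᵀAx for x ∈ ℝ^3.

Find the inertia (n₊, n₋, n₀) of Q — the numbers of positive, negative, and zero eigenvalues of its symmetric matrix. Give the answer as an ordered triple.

(1, 1, 1)

Row-reducing A symmetrically gives the diagonal entries 5, -3, 0.
So there are 1 positive, 1 negative, 1 zero pivots.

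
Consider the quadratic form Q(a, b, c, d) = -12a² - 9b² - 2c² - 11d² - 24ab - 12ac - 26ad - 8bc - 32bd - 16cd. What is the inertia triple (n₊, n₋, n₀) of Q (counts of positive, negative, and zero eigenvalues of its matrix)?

(2, 2, 0)

The symmetric matrix is A = [[-12, -12, -6, -13], [-12, -9, -4, -16], [-6, -4, -2, -8], [-13, -16, -8, -11]].
An LDLᵀ factorisation of A has diagonal entries -12, 3, -1/3, 5/6.
That gives 2 positive, 2 negative pivots.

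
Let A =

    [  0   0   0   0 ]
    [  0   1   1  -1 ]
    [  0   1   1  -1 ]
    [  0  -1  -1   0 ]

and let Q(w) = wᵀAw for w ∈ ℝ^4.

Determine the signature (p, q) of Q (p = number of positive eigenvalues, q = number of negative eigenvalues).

Symmetric row and column elimination reduces A to a congruent diagonal form with pivots 0, 1, 0, -1.
Counting signs: 1 positive, 1 negative, 2 zero.

(1, 1)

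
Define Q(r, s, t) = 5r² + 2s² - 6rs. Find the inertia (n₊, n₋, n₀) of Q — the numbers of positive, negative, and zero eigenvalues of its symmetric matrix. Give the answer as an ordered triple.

The associated matrix is A = [[5, -3, 0], [-3, 2, 0], [0, 0, 0]].
Applying the same elementary operations to the rows and columns of A produces a congruent diagonal matrix with entries 5, 1/5, 0.
That gives 2 positive, 1 zero pivots.

(2, 0, 1)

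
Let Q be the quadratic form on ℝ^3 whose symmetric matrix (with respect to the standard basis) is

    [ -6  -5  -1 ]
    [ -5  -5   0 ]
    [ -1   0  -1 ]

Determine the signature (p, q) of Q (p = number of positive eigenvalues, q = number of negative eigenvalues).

(0, 2)

Congruent diagonalization of A (simultaneous row and column reduction) yields pivots -6, -5/6, 0.
That gives 2 negative, 1 zero pivots.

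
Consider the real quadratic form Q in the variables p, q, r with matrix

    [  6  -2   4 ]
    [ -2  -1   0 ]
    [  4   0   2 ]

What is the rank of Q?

3

Applying the same elementary operations to the rows and columns of A produces a congruent diagonal matrix with entries 6, -5/3, 2/5.
That gives 2 positive, 1 negative pivots.
The rank is the number of nonzero pivots: 3.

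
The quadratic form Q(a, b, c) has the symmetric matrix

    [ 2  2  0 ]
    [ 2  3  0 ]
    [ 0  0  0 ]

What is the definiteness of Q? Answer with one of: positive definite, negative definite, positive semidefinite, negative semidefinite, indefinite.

positive semidefinite

Row-reducing A symmetrically gives the diagonal entries 2, 1, 0.
Counting signs: 2 positive, 1 zero.
Hence Q is positive semidefinite.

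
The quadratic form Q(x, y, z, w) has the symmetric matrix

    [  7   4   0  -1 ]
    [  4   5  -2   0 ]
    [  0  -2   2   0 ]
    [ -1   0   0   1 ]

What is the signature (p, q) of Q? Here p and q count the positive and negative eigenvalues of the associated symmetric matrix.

An LDLᵀ factorisation of A has diagonal entries 7, 19/7, 10/19, 2/5.
So there are 4 positive pivots.

(4, 0)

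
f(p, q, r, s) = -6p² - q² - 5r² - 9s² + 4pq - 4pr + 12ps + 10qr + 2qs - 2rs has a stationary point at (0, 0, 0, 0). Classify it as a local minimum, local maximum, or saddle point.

The Hessian at the origin is H = [[-12, 4, -4, 12], [4, -2, 10, 2], [-4, 10, -10, -2], [12, 2, -2, -18]].
Congruent diagonalization of H (simultaneous row and column reduction) yields pivots -12, -2/3, 104, -24/13.
So there are 1 positive, 3 negative pivots.
H is indefinite, so the origin is a saddle point.

saddle point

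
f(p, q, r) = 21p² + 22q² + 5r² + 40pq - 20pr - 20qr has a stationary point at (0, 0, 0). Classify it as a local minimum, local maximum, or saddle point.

local minimum

The Hessian at the origin is H = [[42, 40, -20], [40, 44, -20], [-20, -20, 10]].
Applying the same elementary operations to the rows and columns of H produces a congruent diagonal matrix with entries 42, 124/21, 10/31.
That gives 3 positive pivots.
H is positive definite, so the origin is a strict local minimum.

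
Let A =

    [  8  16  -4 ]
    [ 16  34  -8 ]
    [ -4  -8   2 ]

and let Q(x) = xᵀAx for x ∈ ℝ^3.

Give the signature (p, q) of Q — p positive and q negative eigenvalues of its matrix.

Row-reducing A symmetrically gives the diagonal entries 8, 2, 0.
Counting signs: 2 positive, 1 zero.

(2, 0)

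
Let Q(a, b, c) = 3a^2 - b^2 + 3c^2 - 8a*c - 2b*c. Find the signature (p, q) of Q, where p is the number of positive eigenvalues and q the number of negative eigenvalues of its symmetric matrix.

(1, 2)

Write A = [[3, 0, -4], [0, -1, -1], [-4, -1, 3]].
Row-reducing A symmetrically gives the diagonal entries 3, -1, -4/3.
So there are 1 positive, 2 negative pivots.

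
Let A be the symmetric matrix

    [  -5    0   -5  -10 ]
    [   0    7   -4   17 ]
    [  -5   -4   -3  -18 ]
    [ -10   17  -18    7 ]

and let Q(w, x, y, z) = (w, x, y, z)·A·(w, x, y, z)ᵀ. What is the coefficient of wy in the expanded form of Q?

The coefficient of wy is A[1,3] + A[3,1] = 2·(-5) = -10.

-10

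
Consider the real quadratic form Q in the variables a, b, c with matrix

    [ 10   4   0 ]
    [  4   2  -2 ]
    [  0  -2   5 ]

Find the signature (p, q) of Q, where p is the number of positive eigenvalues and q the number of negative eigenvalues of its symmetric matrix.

Congruent diagonalization of A (simultaneous row and column reduction) yields pivots 10, 2/5, -5.
Counting signs: 2 positive, 1 negative.

(2, 1)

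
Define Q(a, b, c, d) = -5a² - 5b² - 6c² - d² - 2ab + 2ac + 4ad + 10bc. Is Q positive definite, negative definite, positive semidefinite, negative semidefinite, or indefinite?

negative definite

The associated matrix is A = [[-5, -1, 1, 2], [-1, -5, 5, 0], [1, 5, -6, 0], [2, 0, 0, -1]].
Applying the same elementary operations to the rows and columns of A produces a congruent diagonal matrix with entries -5, -24/5, -1, -1/6.
So there are 4 negative pivots.
Hence Q is negative definite.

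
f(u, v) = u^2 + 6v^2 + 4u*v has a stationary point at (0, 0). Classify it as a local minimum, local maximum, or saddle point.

The Hessian at the origin is H = [[2, 4], [4, 12]].
det H = 2·12 − (4)² = 8 > 0 and H[1,1] = 2 > 0, so H is positive definite.
Therefore the origin is a local minimum.

local minimum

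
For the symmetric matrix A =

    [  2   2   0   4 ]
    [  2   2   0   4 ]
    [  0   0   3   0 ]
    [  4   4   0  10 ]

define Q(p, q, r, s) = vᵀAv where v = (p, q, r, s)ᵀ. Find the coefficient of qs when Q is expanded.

8

The coefficient of qs is A[2,4] + A[4,2] = 2·4 = 8.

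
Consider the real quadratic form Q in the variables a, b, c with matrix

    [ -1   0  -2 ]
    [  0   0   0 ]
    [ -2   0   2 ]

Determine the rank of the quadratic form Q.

Congruent diagonalization of A (simultaneous row and column reduction) yields pivots -1, 0, 6.
Counting signs: 1 positive, 1 negative, 1 zero.
The rank is the number of nonzero pivots: 2.

2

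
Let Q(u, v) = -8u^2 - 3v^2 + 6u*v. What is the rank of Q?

The associated matrix is A = [[-8, 3], [3, -3]].
An LDLᵀ factorisation of A has diagonal entries -8, -15/8.
So there are 2 negative pivots.
The rank is the number of nonzero pivots: 2.

2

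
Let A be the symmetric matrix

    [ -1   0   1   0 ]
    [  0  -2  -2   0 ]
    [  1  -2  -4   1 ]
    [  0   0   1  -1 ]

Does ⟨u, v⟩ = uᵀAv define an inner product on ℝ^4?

Symmetric row and column elimination reduces A to a congruent diagonal form with pivots -1, -2, -1, 0.
Counting signs: 3 negative, 1 zero.
Hence Q is negative semidefinite.
⟨·,·⟩ is an inner product exactly when A is positive definite.

no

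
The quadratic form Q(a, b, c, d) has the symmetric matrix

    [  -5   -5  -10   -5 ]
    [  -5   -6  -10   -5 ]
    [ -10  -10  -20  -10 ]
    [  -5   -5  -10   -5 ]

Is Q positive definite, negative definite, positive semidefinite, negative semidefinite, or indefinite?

Applying the same elementary operations to the rows and columns of A produces a congruent diagonal matrix with entries -5, -1, 0, 0.
That gives 2 negative, 2 zero pivots.
Hence Q is negative semidefinite.

negative semidefinite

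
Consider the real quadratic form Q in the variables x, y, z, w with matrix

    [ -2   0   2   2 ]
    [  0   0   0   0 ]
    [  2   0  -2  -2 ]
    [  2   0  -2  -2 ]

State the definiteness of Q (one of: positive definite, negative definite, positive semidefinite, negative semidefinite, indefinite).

Symmetric row and column elimination reduces A to a congruent diagonal form with pivots -2, 0, 0, 0.
Counting signs: 1 negative, 3 zero.
Hence Q is negative semidefinite.

negative semidefinite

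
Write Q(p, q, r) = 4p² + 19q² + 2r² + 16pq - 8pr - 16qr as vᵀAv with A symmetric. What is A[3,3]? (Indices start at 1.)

The coefficient of r² in Q is 2, and that is exactly A[3,3].

2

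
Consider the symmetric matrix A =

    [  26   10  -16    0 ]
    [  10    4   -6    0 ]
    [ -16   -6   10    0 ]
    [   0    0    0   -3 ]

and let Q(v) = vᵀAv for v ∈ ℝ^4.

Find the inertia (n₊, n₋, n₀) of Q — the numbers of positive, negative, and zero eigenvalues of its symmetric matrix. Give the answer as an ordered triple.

(2, 1, 1)

Symmetric row and column elimination reduces A to a congruent diagonal form with pivots 26, 2/13, 0, -3.
Counting signs: 2 positive, 1 negative, 1 zero.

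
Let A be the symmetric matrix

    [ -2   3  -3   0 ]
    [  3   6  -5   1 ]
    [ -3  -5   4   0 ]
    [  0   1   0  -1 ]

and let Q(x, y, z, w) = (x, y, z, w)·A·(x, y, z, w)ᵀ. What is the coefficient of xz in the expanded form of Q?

-6

The coefficient of xz is A[1,3] + A[3,1] = 2·(-3) = -6.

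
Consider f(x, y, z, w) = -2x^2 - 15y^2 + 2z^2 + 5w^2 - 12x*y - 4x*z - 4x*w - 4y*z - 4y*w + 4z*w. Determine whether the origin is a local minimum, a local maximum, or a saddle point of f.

saddle point

The Hessian at the origin is H = [[-4, -12, -4, -4], [-12, -30, -4, -4], [-4, -4, 4, 4], [-4, -4, 4, 10]].
Congruent diagonalization of H (simultaneous row and column reduction) yields pivots -4, 6, -8/3, 6.
So there are 2 positive, 2 negative pivots.
H is indefinite, so the origin is a saddle point.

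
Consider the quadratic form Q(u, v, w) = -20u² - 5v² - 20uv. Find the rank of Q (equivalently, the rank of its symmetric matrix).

The symmetric matrix is A = [[-20, -10, 0], [-10, -5, 0], [0, 0, 0]].
Row-reducing A symmetrically gives the diagonal entries -20, 0, 0.
Counting signs: 1 negative, 2 zero.
The rank is the number of nonzero pivots: 1.

1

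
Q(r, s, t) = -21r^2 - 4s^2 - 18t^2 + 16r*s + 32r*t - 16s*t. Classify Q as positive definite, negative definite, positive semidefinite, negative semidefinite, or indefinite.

The symmetric matrix of Q is A = [[-21, 8, 16], [8, -4, -8], [16, -8, -18]].
Leading principal minors: Δ_1 = -21, Δ_2 = 20, Δ_3 = -40.
The signs alternate starting with Δ_1 < 0, so by Sylvester's criterion Q is negative definite.

negative definite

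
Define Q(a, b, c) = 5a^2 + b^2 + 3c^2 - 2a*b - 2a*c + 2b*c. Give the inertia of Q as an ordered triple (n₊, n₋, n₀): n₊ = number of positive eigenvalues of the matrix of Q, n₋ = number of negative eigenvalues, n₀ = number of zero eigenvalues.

(3, 0, 0)

The associated matrix is A = [[5, -1, -1], [-1, 1, 1], [-1, 1, 3]].
Applying the same elementary operations to the rows and columns of A produces a congruent diagonal matrix with entries 5, 4/5, 2.
Counting signs: 3 positive.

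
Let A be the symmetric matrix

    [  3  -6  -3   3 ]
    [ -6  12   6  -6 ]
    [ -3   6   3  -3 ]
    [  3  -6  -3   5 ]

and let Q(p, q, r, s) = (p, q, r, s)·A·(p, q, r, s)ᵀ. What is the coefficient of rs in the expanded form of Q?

-6

The coefficient of rs is A[3,4] + A[4,3] = 2·(-3) = -6.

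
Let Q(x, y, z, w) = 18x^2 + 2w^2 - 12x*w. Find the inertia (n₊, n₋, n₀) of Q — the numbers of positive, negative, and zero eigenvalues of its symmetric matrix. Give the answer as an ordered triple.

(1, 0, 3)

Write A = [[18, 0, 0, -6], [0, 0, 0, 0], [0, 0, 0, 0], [-6, 0, 0, 2]].
Congruent diagonalization of A (simultaneous row and column reduction) yields pivots 18, 0, 0, 0.
So there are 1 positive, 3 zero pivots.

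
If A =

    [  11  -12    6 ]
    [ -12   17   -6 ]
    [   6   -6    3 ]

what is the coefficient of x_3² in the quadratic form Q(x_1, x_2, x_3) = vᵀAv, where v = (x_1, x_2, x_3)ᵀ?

The coefficient of x_3² is the diagonal entry A[3,3] = 3.

3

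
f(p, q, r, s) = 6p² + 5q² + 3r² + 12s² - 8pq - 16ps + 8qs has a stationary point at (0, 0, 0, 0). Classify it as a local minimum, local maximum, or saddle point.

The Hessian at the origin is H = [[12, -8, 0, -16], [-8, 10, 0, 8], [0, 0, 6, 0], [-16, 8, 0, 24]].
Symmetric row and column elimination reduces H to a congruent diagonal form with pivots 12, 14/3, 6, 8/7.
That gives 4 positive pivots.
H is positive definite, so the origin is a strict local minimum.

local minimum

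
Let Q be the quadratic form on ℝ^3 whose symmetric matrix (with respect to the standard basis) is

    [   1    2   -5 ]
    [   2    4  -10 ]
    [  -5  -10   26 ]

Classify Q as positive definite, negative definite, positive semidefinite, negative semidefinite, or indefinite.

positive semidefinite

Congruent diagonalization of A (simultaneous row and column reduction) yields pivots 1, 0, 1.
So there are 2 positive, 1 zero pivots.
Hence Q is positive semidefinite.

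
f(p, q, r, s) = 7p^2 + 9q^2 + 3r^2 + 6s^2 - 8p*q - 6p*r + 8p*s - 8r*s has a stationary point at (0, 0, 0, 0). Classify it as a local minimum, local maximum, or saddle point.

local minimum

The Hessian at the origin is H = [[14, -8, -6, 8], [-8, 18, 0, 0], [-6, 0, 6, -8], [8, 0, -8, 12]].
Row-reducing H symmetrically gives the diagonal entries 14, 94/7, 120/47, 4/3.
Counting signs: 4 positive.
H is positive definite, so the origin is a strict local minimum.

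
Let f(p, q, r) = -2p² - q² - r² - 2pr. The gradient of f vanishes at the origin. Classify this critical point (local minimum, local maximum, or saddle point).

local maximum

The Hessian at the origin is H = [[-4, 0, -2], [0, -2, 0], [-2, 0, -2]].
An LDLᵀ factorisation of H has diagonal entries -4, -2, -1.
So there are 3 negative pivots.
H is negative definite, so the origin is a strict local maximum.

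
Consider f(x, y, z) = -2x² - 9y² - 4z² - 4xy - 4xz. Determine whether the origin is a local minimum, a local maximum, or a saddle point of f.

local maximum

The Hessian at the origin is H = [[-4, -4, -4], [-4, -18, 0], [-4, 0, -8]].
Row-reducing H symmetrically gives the diagonal entries -4, -14, -20/7.
So there are 3 negative pivots.
H is negative definite, so the origin is a strict local maximum.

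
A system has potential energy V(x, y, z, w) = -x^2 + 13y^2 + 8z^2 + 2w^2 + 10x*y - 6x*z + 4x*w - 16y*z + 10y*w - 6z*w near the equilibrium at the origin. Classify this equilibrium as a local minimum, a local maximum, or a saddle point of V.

saddle point

The Hessian at the origin is H = [[-2, 10, -6, 4], [10, 26, -16, 10], [-6, -16, 16, -6], [4, 10, -6, 4]].
Symmetric row and column elimination reduces H to a congruent diagonal form with pivots -2, 76, 117/19, 2/13.
That gives 3 positive, 1 negative pivots.
H is indefinite, so the origin is a saddle point.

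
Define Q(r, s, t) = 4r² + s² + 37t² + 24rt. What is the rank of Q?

3

The associated matrix is A = [[4, 0, 12], [0, 1, 0], [12, 0, 37]].
Symmetric row and column elimination reduces A to a congruent diagonal form with pivots 4, 1, 1.
That gives 3 positive pivots.
The rank is the number of nonzero pivots: 3.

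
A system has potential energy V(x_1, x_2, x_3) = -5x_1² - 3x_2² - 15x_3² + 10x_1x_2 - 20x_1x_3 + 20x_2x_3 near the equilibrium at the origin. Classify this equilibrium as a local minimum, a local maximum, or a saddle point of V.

saddle point

The Hessian at the origin is H = [[-10, 10, -20], [10, -6, 20], [-20, 20, -30]].
Applying the same elementary operations to the rows and columns of H produces a congruent diagonal matrix with entries -10, 4, 10.
Counting signs: 2 positive, 1 negative.
H is indefinite, so the origin is a saddle point.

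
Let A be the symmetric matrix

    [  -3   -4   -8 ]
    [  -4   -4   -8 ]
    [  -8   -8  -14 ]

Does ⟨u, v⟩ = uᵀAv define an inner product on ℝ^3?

no

Congruent diagonalization of A (simultaneous row and column reduction) yields pivots -3, 4/3, 2.
So there are 2 positive, 1 negative pivots.
Hence Q is indefinite.
⟨·,·⟩ is an inner product exactly when A is positive definite.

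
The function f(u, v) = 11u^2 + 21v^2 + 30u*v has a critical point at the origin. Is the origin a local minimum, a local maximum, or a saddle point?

The Hessian at the origin is H = [[22, 30], [30, 42]].
det H = 22·42 − (30)² = 24 > 0 and H[1,1] = 22 > 0, so H is positive definite.
Therefore the origin is a local minimum.

local minimum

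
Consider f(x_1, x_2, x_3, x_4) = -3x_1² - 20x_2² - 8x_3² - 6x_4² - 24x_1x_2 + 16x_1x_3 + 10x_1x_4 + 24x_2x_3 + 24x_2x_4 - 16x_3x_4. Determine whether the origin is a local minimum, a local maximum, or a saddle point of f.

The Hessian at the origin is H = [[-6, -24, 16, 10], [-24, -40, 24, 24], [16, 24, -16, -16], [10, 24, -16, -12]].
Row-reducing H symmetrically gives the diagonal entries -6, 56, -40/21, 2/5.
So there are 2 positive, 2 negative pivots.
H is indefinite, so the origin is a saddle point.

saddle point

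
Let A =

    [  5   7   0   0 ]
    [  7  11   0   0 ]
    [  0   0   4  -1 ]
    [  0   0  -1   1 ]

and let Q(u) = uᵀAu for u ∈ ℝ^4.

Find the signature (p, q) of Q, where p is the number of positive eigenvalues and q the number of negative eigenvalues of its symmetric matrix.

(4, 0)

Symmetric row and column elimination reduces A to a congruent diagonal form with pivots 5, 6/5, 4, 3/4.
Counting signs: 4 positive.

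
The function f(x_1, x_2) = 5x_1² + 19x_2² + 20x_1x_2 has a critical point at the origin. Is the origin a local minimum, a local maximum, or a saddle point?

saddle point

The Hessian at the origin is H = [[10, 20], [20, 38]].
det H = 10·38 − (20)² = -20 < 0, so H is indefinite.
Therefore the origin is a saddle point.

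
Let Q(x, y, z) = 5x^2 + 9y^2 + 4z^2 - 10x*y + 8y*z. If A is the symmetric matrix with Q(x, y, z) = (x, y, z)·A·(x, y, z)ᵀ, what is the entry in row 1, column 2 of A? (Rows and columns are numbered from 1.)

-5

The coefficient of x·y in Q is -10. For a symmetric A this equals A[1,2] + A[2,1] = 2·A[1,2].
So A[1,2] = -10/2 = -5.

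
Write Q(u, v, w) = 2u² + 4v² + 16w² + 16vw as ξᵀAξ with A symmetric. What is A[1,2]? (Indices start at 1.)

The coefficient of u·v in Q is 0. For a symmetric A this equals A[1,2] + A[2,1] = 2·A[1,2].
So A[1,2] = 0/2 = 0.

0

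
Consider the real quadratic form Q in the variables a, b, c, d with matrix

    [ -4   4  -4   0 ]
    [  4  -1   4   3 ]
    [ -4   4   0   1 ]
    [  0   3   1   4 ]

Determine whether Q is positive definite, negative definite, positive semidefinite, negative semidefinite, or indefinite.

Row-reducing A symmetrically gives the diagonal entries -4, 3, 4, 3/4.
Counting signs: 3 positive, 1 negative.
Hence Q is indefinite.

indefinite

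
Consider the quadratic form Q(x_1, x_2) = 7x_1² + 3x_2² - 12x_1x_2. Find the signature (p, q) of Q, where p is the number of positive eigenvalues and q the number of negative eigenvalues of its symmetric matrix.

The associated matrix is A = [[7, -6], [-6, 3]].
Row-reducing A symmetrically gives the diagonal entries 7, -15/7.
So there are 1 positive, 1 negative pivots.

(1, 1)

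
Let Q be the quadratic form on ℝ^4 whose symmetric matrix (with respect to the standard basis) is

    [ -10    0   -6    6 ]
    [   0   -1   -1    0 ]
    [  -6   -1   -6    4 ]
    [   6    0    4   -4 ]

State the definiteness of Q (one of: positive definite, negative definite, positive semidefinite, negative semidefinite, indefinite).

negative definite

Row-reducing A symmetrically gives the diagonal entries -10, -1, -7/5, -2/7.
So there are 4 negative pivots.
Hence Q is negative definite.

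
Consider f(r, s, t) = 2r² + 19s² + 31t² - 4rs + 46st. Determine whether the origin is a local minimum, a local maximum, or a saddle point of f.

saddle point

The Hessian at the origin is H = [[4, -4, 0], [-4, 38, 46], [0, 46, 62]].
An LDLᵀ factorisation of H has diagonal entries 4, 34, -4/17.
Counting signs: 2 positive, 1 negative.
H is indefinite, so the origin is a saddle point.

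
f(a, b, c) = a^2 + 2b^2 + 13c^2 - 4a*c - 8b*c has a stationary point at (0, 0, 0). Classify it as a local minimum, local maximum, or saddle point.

The Hessian at the origin is H = [[2, 0, -4], [0, 4, -8], [-4, -8, 26]].
Congruent diagonalization of H (simultaneous row and column reduction) yields pivots 2, 4, 2.
Counting signs: 3 positive.
H is positive definite, so the origin is a strict local minimum.

local minimum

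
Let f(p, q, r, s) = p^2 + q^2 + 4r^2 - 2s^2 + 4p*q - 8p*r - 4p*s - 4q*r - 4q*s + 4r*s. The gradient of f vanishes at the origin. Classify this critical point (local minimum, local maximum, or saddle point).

The Hessian at the origin is H = [[2, 4, -8, -4], [4, 2, -4, -4], [-8, -4, 8, 4], [-4, -4, 4, -4]].
H is indefinite, so the origin is a saddle point.

saddle point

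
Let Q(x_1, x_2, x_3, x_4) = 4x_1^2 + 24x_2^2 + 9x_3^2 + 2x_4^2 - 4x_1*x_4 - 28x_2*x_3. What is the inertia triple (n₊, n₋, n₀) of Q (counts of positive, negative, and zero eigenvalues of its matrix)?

The associated matrix is A = [[4, 0, 0, -2], [0, 24, -14, 0], [0, -14, 9, 0], [-2, 0, 0, 2]].
Congruent diagonalization of A (simultaneous row and column reduction) yields pivots 4, 24, 5/6, 1.
So there are 4 positive pivots.

(4, 0, 0)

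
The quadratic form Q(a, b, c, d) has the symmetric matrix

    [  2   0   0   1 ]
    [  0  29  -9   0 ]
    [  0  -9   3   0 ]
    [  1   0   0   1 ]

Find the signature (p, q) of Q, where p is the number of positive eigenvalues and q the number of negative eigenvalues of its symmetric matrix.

(4, 0)

An LDLᵀ factorisation of A has diagonal entries 2, 29, 6/29, 1/2.
That gives 4 positive pivots.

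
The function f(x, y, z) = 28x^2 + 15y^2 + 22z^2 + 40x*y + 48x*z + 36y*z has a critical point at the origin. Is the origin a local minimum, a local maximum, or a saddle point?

The Hessian at the origin is H = [[56, 40, 48], [40, 30, 36], [48, 36, 44]].
Row-reducing H symmetrically gives the diagonal entries 56, 10/7, 4/5.
That gives 3 positive pivots.
H is positive definite, so the origin is a strict local minimum.

local minimum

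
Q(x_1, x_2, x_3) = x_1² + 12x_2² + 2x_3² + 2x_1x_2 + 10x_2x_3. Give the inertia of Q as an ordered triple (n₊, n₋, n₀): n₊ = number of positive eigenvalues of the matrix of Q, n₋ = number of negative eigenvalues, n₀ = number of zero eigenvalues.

(2, 1, 0)

The symmetric matrix is A = [[1, 1, 0], [1, 12, 5], [0, 5, 2]].
Row-reducing A symmetrically gives the diagonal entries 1, 11, -3/11.
So there are 2 positive, 1 negative pivots.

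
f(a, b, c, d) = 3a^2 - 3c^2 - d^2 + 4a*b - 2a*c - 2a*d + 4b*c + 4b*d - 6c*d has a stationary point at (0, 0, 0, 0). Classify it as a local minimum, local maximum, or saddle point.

saddle point

The Hessian at the origin is H = [[6, 4, -2, -2], [4, 0, 4, 4], [-2, 4, -6, -6], [-2, 4, -6, -2]].
An LDLᵀ factorisation of H has diagonal entries 6, -8/3, 4, 4.
So there are 3 positive, 1 negative pivots.
H is indefinite, so the origin is a saddle point.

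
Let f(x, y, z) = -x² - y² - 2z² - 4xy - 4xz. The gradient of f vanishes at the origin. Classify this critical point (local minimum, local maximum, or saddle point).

The Hessian at the origin is H = [[-2, -4, -4], [-4, -2, 0], [-4, 0, -4]].
Symmetric row and column elimination reduces H to a congruent diagonal form with pivots -2, 6, -20/3.
That gives 1 positive, 2 negative pivots.
H is indefinite, so the origin is a saddle point.

saddle point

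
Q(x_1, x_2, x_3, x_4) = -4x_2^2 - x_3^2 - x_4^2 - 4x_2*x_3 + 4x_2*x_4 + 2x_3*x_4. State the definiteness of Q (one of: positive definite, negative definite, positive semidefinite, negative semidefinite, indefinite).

The associated matrix is A = [[0, 0, 0, 0], [0, -4, -2, 2], [0, -2, -1, 1], [0, 2, 1, -1]].
Symmetric row and column elimination reduces A to a congruent diagonal form with pivots 0, -4, 0, 0.
That gives 1 negative, 3 zero pivots.
Hence Q is negative semidefinite.

negative semidefinite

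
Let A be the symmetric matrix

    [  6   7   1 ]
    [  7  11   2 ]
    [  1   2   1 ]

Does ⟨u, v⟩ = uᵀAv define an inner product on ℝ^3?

yes

Congruent diagonalization of A (simultaneous row and column reduction) yields pivots 6, 17/6, 10/17.
Counting signs: 3 positive.
Hence Q is positive definite.
⟨·,·⟩ is an inner product exactly when A is positive definite.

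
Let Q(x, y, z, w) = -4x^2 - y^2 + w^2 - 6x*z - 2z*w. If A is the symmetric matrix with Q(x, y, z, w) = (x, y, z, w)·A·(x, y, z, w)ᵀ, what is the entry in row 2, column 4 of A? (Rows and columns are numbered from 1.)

0

The coefficient of y·w in Q is 0. For a symmetric A this equals A[2,4] + A[4,2] = 2·A[2,4].
So A[2,4] = 0/2 = 0.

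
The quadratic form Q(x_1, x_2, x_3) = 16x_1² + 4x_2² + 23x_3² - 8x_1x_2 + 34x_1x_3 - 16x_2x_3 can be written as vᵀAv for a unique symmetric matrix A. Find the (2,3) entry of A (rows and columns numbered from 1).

-8

The coefficient of x_2·x_3 in Q is -16. For a symmetric A this equals A[2,3] + A[3,2] = 2·A[2,3].
So A[2,3] = -16/2 = -8.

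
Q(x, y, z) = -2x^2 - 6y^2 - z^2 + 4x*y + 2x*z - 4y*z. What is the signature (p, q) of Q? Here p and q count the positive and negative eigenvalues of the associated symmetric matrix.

(0, 3)

The symmetric matrix is A = [[-2, 2, 1], [2, -6, -2], [1, -2, -1]].
Congruent diagonalization of A (simultaneous row and column reduction) yields pivots -2, -4, -1/4.
Counting signs: 3 negative.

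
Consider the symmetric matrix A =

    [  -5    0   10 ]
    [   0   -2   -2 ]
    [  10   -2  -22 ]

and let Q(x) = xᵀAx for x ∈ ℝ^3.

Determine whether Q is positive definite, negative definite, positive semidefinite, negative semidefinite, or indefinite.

Row-reducing A symmetrically gives the diagonal entries -5, -2, 0.
That gives 2 negative, 1 zero pivots.
Hence Q is negative semidefinite.

negative semidefinite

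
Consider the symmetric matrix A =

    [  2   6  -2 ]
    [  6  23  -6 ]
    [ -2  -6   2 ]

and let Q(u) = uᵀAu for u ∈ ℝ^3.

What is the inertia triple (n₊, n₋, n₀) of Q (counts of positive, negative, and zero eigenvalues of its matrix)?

(2, 0, 1)

Congruent diagonalization of A (simultaneous row and column reduction) yields pivots 2, 5, 0.
So there are 2 positive, 1 zero pivots.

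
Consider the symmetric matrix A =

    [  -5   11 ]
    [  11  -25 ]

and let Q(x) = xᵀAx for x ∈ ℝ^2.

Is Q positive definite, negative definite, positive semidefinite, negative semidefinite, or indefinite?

For the 2×2 matrix [[-5, 11], [11, -25]]: det = -5·-25 − (11)² = 4, trace = -30.
det > 0 so both eigenvalues share the sign of the trace; trace = -30 < 0 ⇒ both negative.

negative definite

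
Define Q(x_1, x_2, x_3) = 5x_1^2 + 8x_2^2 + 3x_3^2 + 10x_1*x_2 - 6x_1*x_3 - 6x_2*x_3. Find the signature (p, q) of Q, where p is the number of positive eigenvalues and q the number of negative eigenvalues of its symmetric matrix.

The symmetric matrix is A = [[5, 5, -3], [5, 8, -3], [-3, -3, 3]].
Applying the same elementary operations to the rows and columns of A produces a congruent diagonal matrix with entries 5, 3, 6/5.
So there are 3 positive pivots.

(3, 0)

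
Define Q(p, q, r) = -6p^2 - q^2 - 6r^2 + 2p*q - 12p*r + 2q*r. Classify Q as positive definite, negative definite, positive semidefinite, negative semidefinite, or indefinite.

The symmetric matrix is A = [[-6, 1, -6], [1, -1, 1], [-6, 1, -6]].
Applying the same elementary operations to the rows and columns of A produces a congruent diagonal matrix with entries -6, -5/6, 0.
So there are 2 negative, 1 zero pivots.
Hence Q is negative semidefinite.

negative semidefinite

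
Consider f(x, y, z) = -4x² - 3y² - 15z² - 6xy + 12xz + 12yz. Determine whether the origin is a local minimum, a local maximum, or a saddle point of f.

The Hessian at the origin is H = [[-8, -6, 12], [-6, -6, 12], [12, 12, -30]].
An LDLᵀ factorisation of H has diagonal entries -8, -3/2, -6.
That gives 3 negative pivots.
H is negative definite, so the origin is a strict local maximum.

local maximum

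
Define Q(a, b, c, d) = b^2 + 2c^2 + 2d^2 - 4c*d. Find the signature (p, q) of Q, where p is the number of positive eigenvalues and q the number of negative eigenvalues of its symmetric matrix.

(2, 0)

Write A = [[0, 0, 0, 0], [0, 1, 0, 0], [0, 0, 2, -2], [0, 0, -2, 2]].
Symmetric row and column elimination reduces A to a congruent diagonal form with pivots 0, 1, 2, 0.
Counting signs: 2 positive, 2 zero.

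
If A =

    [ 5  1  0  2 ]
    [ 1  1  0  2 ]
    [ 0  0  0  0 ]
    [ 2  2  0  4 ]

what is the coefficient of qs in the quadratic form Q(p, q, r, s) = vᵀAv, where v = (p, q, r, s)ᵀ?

4

The coefficient of qs is A[2,4] + A[4,2] = 2·2 = 4.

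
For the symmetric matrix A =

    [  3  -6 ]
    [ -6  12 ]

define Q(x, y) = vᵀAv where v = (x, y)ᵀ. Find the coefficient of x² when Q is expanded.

3

The coefficient of x² is the diagonal entry A[1,1] = 3.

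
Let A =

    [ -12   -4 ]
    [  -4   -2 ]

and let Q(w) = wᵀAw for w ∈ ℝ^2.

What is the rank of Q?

An LDLᵀ factorisation of A has diagonal entries -12, -2/3.
Counting signs: 2 negative.
The rank is the number of nonzero pivots: 2.

2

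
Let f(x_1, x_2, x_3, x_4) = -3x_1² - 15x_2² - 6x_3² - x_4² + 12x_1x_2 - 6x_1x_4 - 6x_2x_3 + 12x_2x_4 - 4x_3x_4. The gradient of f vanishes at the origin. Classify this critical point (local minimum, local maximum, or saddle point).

The Hessian at the origin is H = [[-6, 12, 0, -6], [12, -30, -6, 12], [0, -6, -12, -4], [-6, 12, -4, -2]].
Congruent diagonalization of H (simultaneous row and column reduction) yields pivots -6, -6, -6, 20/3.
So there are 1 positive, 3 negative pivots.
H is indefinite, so the origin is a saddle point.

saddle point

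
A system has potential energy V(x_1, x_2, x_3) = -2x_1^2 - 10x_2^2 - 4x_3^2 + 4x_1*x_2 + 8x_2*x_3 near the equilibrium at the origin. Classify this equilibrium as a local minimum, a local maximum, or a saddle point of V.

local maximum

The Hessian at the origin is H = [[-4, 4, 0], [4, -20, 8], [0, 8, -8]].
Congruent diagonalization of H (simultaneous row and column reduction) yields pivots -4, -16, -4.
Counting signs: 3 negative.
H is negative definite, so the origin is a strict local maximum.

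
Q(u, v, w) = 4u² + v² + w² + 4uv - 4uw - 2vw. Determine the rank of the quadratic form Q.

1

Write A = [[4, 2, -2], [2, 1, -1], [-2, -1, 1]].
Row-reducing A symmetrically gives the diagonal entries 4, 0, 0.
Counting signs: 1 positive, 2 zero.
The rank is the number of nonzero pivots: 1.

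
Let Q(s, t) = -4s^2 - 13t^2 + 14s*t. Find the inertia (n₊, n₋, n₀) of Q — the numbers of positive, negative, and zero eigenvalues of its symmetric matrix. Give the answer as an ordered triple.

Write A = [[-4, 7], [7, -13]].
An LDLᵀ factorisation of A has diagonal entries -4, -3/4.
Counting signs: 2 negative.

(0, 2, 0)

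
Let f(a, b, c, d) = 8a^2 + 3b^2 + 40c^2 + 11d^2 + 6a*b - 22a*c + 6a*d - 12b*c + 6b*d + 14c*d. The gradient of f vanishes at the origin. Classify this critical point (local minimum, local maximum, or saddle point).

The Hessian at the origin is H = [[16, 6, -22, 6], [6, 6, -12, 6], [-22, -12, 80, 14], [6, 6, 14, 22]].
An LDLᵀ factorisation of H has diagonal entries 16, 15/4, 46, 30/23.
Counting signs: 4 positive.
H is positive definite, so the origin is a strict local minimum.

local minimum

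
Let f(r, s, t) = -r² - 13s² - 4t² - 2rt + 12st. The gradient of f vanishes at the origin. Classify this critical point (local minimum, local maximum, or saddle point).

local maximum

The Hessian at the origin is H = [[-2, 0, -2], [0, -26, 12], [-2, 12, -8]].
Symmetric row and column elimination reduces H to a congruent diagonal form with pivots -2, -26, -6/13.
That gives 3 negative pivots.
H is negative definite, so the origin is a strict local maximum.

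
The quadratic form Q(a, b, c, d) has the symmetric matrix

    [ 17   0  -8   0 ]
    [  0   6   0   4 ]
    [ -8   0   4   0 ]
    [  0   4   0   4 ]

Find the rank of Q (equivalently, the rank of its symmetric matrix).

4

Symmetric row and column elimination reduces A to a congruent diagonal form with pivots 17, 6, 4/17, 4/3.
So there are 4 positive pivots.
The rank is the number of nonzero pivots: 4.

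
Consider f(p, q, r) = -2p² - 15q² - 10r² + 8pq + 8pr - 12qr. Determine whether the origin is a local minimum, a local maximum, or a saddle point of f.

The Hessian at the origin is H = [[-4, 8, 8], [8, -30, -12], [8, -12, -20]].
Row-reducing H symmetrically gives the diagonal entries -4, -14, -20/7.
So there are 3 negative pivots.
H is negative definite, so the origin is a strict local maximum.

local maximum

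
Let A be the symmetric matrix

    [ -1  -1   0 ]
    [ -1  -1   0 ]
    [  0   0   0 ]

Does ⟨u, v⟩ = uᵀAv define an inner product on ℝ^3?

no

Congruent diagonalization of A (simultaneous row and column reduction) yields pivots -1, 0, 0.
So there are 1 negative, 2 zero pivots.
Hence Q is negative semidefinite.
⟨·,·⟩ is an inner product exactly when A is positive definite.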